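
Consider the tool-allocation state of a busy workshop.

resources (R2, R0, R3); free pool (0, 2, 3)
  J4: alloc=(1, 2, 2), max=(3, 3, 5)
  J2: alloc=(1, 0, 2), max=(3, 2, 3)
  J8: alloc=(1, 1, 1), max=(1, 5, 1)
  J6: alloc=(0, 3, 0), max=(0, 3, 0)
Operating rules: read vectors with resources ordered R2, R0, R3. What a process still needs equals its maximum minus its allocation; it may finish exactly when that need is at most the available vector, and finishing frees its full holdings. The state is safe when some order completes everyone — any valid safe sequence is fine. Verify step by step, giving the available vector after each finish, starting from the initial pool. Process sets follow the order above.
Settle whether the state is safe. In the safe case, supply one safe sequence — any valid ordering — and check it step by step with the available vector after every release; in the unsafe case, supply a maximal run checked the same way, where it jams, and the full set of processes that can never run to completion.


UNSAFE.
Key observation: the wall is R2: completing J6, J8 brings the pool only to (1, 6, 4), and all the rest need more.
The run J6, J8 cannot be extended any further. Walking it through:
  pool = (0, 2, 3)
  J6 needs (0, 0, 0) <= (0, 2, 3) -> finishes; pool += (0, 3, 0) = (0, 5, 3)
  J8 needs (0, 4, 0) <= (0, 5, 3) -> finishes; pool += (1, 1, 1) = (1, 6, 4)
  blocked: J4 wants (2, 1, 3), pool (1, 6, 4) — not enough R2
  blocked: J2 wants (2, 2, 1), pool (1, 6, 4) — not enough R2
Never able to finish: J4 and J2.


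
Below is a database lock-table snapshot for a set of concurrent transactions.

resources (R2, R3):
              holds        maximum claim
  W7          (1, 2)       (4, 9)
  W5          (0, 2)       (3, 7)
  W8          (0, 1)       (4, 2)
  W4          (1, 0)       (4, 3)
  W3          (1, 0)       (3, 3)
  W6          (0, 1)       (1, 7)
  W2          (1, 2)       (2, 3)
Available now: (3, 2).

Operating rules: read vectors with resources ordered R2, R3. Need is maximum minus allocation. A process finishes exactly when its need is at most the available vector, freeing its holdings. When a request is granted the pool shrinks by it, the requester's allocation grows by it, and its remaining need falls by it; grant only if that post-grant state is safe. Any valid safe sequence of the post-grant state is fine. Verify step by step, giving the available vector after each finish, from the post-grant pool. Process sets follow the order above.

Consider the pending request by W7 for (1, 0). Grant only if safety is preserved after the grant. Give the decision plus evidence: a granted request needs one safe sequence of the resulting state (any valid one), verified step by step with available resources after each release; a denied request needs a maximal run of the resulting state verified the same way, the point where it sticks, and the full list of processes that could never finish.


GRANT: granting preserves safety; a valid post-grant sequence is W2, W3, W8, W5, W4, W6, W7.
Key observation: the grant leaves (2, 2) free — enough for W2, whose release restarts the cascade.
Step-by-step check of the post-grant state:
  pool = (2, 2)
  run W2 (needs (1, 1), free (2, 2)); after release of (1, 2) the pool is (3, 4)
  run W3 (needs (2, 3), free (3, 4)); after release of (1, 0) the pool is (4, 4)
  run W8 (needs (4, 1), free (4, 4)); after release of (0, 1) the pool is (4, 5)
  run W5 (needs (3, 5), free (4, 5)); after release of (0, 2) the pool is (4, 7)
  run W4 (needs (3, 3), free (4, 7)); after release of (1, 0) the pool is (5, 7)
  run W6 (needs (1, 6), free (5, 7)); after release of (0, 1) the pool is (5, 8)
  run W7 (needs (2, 7), free (5, 8)); after release of (2, 2) the pool is (7, 10)


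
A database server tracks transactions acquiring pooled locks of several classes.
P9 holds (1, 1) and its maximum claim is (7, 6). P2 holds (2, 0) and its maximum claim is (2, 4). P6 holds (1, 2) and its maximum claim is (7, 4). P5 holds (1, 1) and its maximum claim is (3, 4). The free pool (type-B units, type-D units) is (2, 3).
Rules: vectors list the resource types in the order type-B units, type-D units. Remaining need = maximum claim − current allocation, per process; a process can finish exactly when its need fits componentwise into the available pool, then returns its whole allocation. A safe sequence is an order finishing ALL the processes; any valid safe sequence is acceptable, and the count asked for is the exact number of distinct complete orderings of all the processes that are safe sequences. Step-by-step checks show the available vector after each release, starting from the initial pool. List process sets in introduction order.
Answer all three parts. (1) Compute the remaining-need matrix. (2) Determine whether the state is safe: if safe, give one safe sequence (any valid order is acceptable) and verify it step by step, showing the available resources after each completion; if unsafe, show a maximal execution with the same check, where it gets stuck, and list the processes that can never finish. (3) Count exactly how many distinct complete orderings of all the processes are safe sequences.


(1) Need matrix, components ordered type-B units, type-D units:
  P9: (6, 5)
  P2: (0, 4)
  P6: (6, 2)
  P5: (2, 3)
(2) UNSAFE — no complete ordering exists.
Key observation: the pool after P5, P2 is (5, 4); every surviving request exceeds it in type-B units, so progress ends there.
Going as far as possible: P5, P2; after that, nothing fits. Walking it through:
  pool = (2, 3)
  P5 needs (2, 3) <= (2, 3) -> finishes; pool += (1, 1) = (3, 4)
  P2 needs (0, 4) <= (3, 4) -> finishes; pool += (2, 0) = (5, 4)
  P9 still needs (6, 5) but only (5, 4) is free — short on type-B units and type-D units
  P6 still needs (6, 2) but only (5, 4) is free — short on type-B units
Processes that can never finish: P9 and P6.
(3) Precisely 0 of the possible complete orderings are safe sequences.


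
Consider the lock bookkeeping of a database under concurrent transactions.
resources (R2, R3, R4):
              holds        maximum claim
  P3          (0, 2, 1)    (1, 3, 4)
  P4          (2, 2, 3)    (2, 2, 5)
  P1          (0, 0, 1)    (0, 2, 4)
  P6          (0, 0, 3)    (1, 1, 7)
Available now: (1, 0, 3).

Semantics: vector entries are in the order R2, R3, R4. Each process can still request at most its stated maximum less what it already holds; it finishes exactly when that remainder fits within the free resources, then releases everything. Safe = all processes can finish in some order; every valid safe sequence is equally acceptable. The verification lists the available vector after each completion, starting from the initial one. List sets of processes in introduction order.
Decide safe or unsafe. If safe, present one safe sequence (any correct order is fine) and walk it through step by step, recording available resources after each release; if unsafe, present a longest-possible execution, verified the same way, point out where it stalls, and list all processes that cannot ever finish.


SAFE. One safe sequence: P4, P6, P3, P1.
Key observation: nothing binds to the last unit here — the tightest requested-resource margin is 1, first seen at P4 ((0, 0, 2) against (1, 0, 3)).
Check, step by step:
  pool = (1, 0, 3)
  P4 needs (0, 0, 2) <= (1, 0, 3) -> finishes; pool += (2, 2, 3) = (3, 2, 6)
  P6 needs (1, 1, 4) <= (3, 2, 6) -> finishes; pool += (0, 0, 3) = (3, 2, 9)
  P3 needs (1, 1, 3) <= (3, 2, 9) -> finishes; pool += (0, 2, 1) = (3, 4, 10)
  P1 needs (0, 2, 3) <= (3, 4, 10) -> finishes; pool += (0, 0, 1) = (3, 4, 11)


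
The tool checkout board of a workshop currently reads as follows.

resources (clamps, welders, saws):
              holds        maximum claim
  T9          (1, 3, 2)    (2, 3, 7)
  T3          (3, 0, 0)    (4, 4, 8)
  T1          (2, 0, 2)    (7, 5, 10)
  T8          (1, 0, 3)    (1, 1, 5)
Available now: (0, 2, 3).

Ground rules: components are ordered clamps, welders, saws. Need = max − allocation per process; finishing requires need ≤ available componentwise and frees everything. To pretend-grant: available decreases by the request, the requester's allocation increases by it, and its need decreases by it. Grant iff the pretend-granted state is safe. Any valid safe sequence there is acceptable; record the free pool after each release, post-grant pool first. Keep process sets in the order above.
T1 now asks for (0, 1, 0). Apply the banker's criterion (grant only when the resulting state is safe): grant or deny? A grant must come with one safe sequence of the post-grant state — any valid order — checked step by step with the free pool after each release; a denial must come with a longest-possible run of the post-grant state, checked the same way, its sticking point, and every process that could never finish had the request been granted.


GRANT: granting preserves safety; a valid post-grant sequence is T8, T9, T3, T1.
Key observation: granting shrinks the pool to (0, 1, 3), yet T8 still fits and the chain goes through.
Verifying the post-grant state step by step:
  pool = (0, 1, 3)
  run T8 (needs (0, 1, 2), free (0, 1, 3)); after release of (1, 0, 3) the pool is (1, 1, 6)
  run T9 (needs (1, 0, 5), free (1, 1, 6)); after release of (1, 3, 2) the pool is (2, 4, 8)
  run T3 (needs (1, 4, 8), free (2, 4, 8)); after release of (3, 0, 0) the pool is (5, 4, 8)
  run T1 (needs (5, 4, 8), free (5, 4, 8)); after release of (2, 1, 2) the pool is (7, 5, 10)


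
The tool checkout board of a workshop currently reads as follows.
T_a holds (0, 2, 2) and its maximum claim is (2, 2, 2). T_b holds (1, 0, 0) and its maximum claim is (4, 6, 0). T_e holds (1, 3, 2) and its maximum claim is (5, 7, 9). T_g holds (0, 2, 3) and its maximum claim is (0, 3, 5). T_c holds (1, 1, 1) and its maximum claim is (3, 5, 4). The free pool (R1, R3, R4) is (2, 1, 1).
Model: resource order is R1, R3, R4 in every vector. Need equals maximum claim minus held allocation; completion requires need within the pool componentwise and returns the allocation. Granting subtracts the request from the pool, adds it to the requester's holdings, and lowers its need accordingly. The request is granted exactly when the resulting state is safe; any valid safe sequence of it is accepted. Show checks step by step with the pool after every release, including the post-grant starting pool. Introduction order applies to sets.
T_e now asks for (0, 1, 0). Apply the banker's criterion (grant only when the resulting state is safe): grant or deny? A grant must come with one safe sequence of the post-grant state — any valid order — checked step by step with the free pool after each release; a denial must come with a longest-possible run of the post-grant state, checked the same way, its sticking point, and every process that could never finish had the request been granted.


DENY — the pretend-granted state is unsafe.
Key observation: after T_a, T_g, T_c the pool peaks at (3, 5, 7), and each blocked process is short somewhere: T_b on R3; T_e on R1.
After a pretend grant, a maximal execution: T_a, T_g, T_c — then nothing else fits. Check, step by step:
  pool = (2, 0, 1)
  T_a: need (2, 0, 0) fits (2, 0, 1); releases (0, 2, 2), pool now (2, 2, 3)
  T_g: need (0, 1, 2) fits (2, 2, 3); releases (0, 2, 3), pool now (2, 4, 6)
  T_c: need (2, 4, 3) fits (2, 4, 6); releases (1, 1, 1), pool now (3, 5, 7)
  T_b cannot run: need (3, 6, 0) vs free (3, 5, 7) (insufficient R3)
  T_e cannot run: need (4, 3, 7) vs free (3, 5, 7) (insufficient R1)
Had the request been granted, T_b and T_e could never finish.


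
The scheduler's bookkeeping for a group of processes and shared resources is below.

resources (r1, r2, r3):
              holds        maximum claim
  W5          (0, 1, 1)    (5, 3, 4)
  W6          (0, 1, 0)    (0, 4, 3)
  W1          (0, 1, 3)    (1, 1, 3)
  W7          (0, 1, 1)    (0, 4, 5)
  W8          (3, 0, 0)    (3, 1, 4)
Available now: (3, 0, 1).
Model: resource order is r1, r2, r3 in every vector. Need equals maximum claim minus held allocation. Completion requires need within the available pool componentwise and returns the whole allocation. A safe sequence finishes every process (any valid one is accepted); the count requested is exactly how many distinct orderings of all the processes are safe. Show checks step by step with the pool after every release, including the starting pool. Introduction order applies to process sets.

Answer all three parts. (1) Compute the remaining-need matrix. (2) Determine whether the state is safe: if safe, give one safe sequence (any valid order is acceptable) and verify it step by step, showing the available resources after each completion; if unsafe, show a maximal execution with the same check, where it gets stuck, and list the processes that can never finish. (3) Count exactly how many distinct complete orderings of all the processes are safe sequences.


(1) Remaining need (order r1, r2, r3):
  W5: (5, 2, 3)
  W6: (0, 3, 3)
  W1: (1, 0, 0)
  W7: (0, 3, 4)
  W8: (0, 1, 4)
(2) UNSAFE — no complete ordering exists.
Key observation: once W1, W8 finish, the pool peaks at (6, 1, 4) — and every remaining process still needs more r2 than that.
Going as far as possible: W1, W8; after that, nothing fits. Walking it through:
  pool = (3, 0, 1)
  W1 needs (1, 0, 0) <= (3, 0, 1) -> finishes; pool += (0, 1, 3) = (3, 1, 4)
  W8 needs (0, 1, 4) <= (3, 1, 4) -> finishes; pool += (3, 0, 0) = (6, 1, 4)
  blocked: W5 wants (5, 2, 3), pool (6, 1, 4) — not enough r2
  blocked: W6 wants (0, 3, 3), pool (6, 1, 4) — not enough r2
  blocked: W7 wants (0, 3, 4), pool (6, 1, 4) — not enough r2
Never able to finish: W5, W6 and W7.
(3) The exact count: 0 of the possible complete orderings are safe sequences.


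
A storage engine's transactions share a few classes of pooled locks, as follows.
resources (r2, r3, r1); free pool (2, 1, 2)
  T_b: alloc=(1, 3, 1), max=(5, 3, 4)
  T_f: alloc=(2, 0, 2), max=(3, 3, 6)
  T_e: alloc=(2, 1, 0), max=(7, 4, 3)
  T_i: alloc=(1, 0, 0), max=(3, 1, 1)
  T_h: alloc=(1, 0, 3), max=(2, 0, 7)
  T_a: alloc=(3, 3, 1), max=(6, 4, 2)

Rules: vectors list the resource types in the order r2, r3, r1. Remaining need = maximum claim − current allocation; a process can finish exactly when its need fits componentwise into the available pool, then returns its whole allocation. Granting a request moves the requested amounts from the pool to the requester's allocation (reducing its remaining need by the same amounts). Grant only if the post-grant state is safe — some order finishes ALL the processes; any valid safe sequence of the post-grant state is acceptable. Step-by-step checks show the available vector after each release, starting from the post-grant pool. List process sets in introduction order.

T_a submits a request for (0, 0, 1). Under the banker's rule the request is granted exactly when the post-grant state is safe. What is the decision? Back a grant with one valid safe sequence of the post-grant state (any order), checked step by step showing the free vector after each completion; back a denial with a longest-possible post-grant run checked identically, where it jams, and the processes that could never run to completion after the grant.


GRANT: granting preserves safety; a valid post-grant sequence is T_i, T_a, T_b, T_e, T_f, T_h.
Key observation: after the grant the pool drops to (2, 1, 1), which still lets T_i finish first and unwind the rest.
Step-by-step check of the post-grant state:
  pool = (2, 1, 1)
  run T_i (needs (2, 1, 1), free (2, 1, 1)); after release of (1, 0, 0) the pool is (3, 1, 1)
  run T_a (needs (3, 1, 0), free (3, 1, 1)); after release of (3, 3, 2) the pool is (6, 4, 3)
  run T_b (needs (4, 0, 3), free (6, 4, 3)); after release of (1, 3, 1) the pool is (7, 7, 4)
  run T_e (needs (5, 3, 3), free (7, 7, 4)); after release of (2, 1, 0) the pool is (9, 8, 4)
  run T_f (needs (1, 3, 4), free (9, 8, 4)); after release of (2, 0, 2) the pool is (11, 8, 6)
  run T_h (needs (1, 0, 4), free (11, 8, 6)); after release of (1, 0, 3) the pool is (12, 8, 9)


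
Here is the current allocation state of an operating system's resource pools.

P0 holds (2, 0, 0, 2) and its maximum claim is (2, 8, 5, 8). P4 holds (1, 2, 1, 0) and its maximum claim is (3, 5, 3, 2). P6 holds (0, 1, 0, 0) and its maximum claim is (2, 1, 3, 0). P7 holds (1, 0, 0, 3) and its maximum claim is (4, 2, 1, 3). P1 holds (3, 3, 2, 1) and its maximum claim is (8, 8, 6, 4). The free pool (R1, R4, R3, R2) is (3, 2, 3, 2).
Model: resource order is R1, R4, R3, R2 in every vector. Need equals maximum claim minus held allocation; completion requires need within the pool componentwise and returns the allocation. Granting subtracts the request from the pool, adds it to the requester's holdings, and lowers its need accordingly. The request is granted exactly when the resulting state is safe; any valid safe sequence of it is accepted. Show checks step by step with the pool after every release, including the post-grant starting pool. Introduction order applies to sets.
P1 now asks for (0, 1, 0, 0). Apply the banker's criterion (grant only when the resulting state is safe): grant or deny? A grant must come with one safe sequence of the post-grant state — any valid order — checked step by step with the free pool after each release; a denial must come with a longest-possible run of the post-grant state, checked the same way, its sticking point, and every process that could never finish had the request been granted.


DENY: after the grant no complete ordering would exist.
Key observation: the pool after P6, P7 is (4, 2, 3, 5); every surviving request exceeds it in R4, so progress ends there.
Pretend the grant happened; the run P6, P7 goes as far as possible. Step-by-step check:
  pool = (3, 1, 3, 2)
  P6 needs (2, 0, 3, 0) <= (3, 1, 3, 2) -> finishes; pool += (0, 1, 0, 0) = (3, 2, 3, 2)
  P7 needs (3, 2, 1, 0) <= (3, 2, 3, 2) -> finishes; pool += (1, 0, 0, 3) = (4, 2, 3, 5)
  P0 cannot run: need (0, 8, 5, 6) vs free (4, 2, 3, 5) (insufficient R4, R3 and R2)
  P4 cannot run: need (2, 3, 2, 2) vs free (4, 2, 3, 5) (insufficient R4)
  P1 cannot run: need (5, 4, 4, 3) vs free (4, 2, 3, 5) (insufficient R1, R4 and R3)
Had the request been granted, P0, P4 and P1 could never finish.


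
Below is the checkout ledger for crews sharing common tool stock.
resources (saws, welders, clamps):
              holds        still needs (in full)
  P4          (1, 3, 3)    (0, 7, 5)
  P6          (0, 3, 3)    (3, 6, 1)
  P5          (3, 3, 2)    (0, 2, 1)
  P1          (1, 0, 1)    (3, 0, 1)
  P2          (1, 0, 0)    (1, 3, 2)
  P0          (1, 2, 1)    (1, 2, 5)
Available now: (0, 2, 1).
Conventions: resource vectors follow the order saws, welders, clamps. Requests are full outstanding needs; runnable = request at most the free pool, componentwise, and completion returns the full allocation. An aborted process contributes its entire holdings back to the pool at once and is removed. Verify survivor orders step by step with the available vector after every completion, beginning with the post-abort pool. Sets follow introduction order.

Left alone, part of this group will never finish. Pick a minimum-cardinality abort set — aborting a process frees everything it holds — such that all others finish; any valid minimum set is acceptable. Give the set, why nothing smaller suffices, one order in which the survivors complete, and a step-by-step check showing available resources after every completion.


Abort P4.
Key observation: the deadlocked P0 becomes finishable only because P4 released (1, 3, 3); it completes at step 4 below.
Minimality: the empty abort set fails — the state is deadlocked as it stands.
Survivors finish in the order: P5, P2, P1, P0, P6. Walking it through (pool after the aborts first):
  pool = (1, 5, 4)
  P5: need (0, 2, 1) fits (1, 5, 4); releases (3, 3, 2), pool now (4, 8, 6)
  P2: need (1, 3, 2) fits (4, 8, 6); releases (1, 0, 0), pool now (5, 8, 6)
  P1: need (3, 0, 1) fits (5, 8, 6); releases (1, 0, 1), pool now (6, 8, 7)
  P0: need (1, 2, 5) fits (6, 8, 7); releases (1, 2, 1), pool now (7, 10, 8)
  P6: need (3, 6, 1) fits (7, 10, 8); releases (0, 3, 3), pool now (7, 13, 11)


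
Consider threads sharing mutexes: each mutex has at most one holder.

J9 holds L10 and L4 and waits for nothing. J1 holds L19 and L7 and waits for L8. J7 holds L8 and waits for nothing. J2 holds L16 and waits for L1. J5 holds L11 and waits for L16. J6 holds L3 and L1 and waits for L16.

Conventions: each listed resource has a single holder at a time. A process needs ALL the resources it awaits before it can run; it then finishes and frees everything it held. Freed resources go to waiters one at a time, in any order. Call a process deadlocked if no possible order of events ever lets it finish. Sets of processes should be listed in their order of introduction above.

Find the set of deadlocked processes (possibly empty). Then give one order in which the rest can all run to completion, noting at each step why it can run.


Deadlocked: J2, J5 and J6.
Key observation: J2 -> J6 -> J2 is a circular wait — nothing in it can go first; J5 waits into the deadlock from upstream.
One completion order for the rest: J7, J9, J1.
Check, step by step:
  J7 waits on nothing -> runs at once and releases L8
  J9 waits on nothing -> runs at once and releases L10 and L4
  J1 waits on L8 — all released -> runs and releases L19 and L7


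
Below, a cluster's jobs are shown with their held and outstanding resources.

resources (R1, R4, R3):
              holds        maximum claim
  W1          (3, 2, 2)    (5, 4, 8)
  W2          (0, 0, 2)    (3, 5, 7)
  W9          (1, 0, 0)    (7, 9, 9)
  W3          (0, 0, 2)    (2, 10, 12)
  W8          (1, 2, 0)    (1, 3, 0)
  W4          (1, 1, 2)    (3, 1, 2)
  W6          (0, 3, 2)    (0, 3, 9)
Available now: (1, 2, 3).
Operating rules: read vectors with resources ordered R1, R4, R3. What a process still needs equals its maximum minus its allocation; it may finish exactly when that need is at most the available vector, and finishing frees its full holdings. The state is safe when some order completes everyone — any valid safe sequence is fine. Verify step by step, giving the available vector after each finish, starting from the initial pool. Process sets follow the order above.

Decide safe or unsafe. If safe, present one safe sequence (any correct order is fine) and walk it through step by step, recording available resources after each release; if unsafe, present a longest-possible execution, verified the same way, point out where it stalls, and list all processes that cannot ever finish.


SAFE, for example via the order W8, W4, W2, W1, W6, W9, W3.
Key observation: W4 is the earliest step where a requested resource binds exactly: need (2, 0, 0), pool (2, 4, 3) at its turn.
Check, step by step:
  pool = (1, 2, 3)
  W8: need (0, 1, 0) fits (1, 2, 3); releases (1, 2, 0), pool now (2, 4, 3)
  W4: need (2, 0, 0) fits (2, 4, 3); releases (1, 1, 2), pool now (3, 5, 5)
  W2: need (3, 5, 5) fits (3, 5, 5); releases (0, 0, 2), pool now (3, 5, 7)
  W1: need (2, 2, 6) fits (3, 5, 7); releases (3, 2, 2), pool now (6, 7, 9)
  W6: need (0, 0, 7) fits (6, 7, 9); releases (0, 3, 2), pool now (6, 10, 11)
  W9: need (6, 9, 9) fits (6, 10, 11); releases (1, 0, 0), pool now (7, 10, 11)
  W3: need (2, 10, 10) fits (7, 10, 11); releases (0, 0, 2), pool now (7, 10, 13)


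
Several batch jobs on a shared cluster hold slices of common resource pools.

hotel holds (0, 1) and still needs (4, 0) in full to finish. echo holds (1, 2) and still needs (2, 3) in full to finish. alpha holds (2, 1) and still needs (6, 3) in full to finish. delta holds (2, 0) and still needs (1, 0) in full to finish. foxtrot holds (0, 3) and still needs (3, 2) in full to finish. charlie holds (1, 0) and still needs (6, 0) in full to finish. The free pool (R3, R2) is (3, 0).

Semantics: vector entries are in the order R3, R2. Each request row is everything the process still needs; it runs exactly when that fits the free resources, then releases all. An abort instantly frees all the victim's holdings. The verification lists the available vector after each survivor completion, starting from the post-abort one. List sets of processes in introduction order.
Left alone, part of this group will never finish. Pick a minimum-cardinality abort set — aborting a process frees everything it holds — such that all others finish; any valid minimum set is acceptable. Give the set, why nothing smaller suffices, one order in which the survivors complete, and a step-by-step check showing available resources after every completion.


Minimum abort set: alpha.
Key observation: aborting alpha returns (2, 1), and charlie — hopeless before — runs at step 3 with the returned capacity in the pool.
Minimality: the empty abort set fails — the state is deadlocked as it stands.
The survivors complete as hotel, delta, charlie, foxtrot, echo. Verifying each step (starting from the post-abort pool):
  pool = (5, 1)
  run hotel (needs (4, 0), free (5, 1)); after release of (0, 1) the pool is (5, 2)
  run delta (needs (1, 0), free (5, 2)); after release of (2, 0) the pool is (7, 2)
  run charlie (needs (6, 0), free (7, 2)); after release of (1, 0) the pool is (8, 2)
  run foxtrot (needs (3, 2), free (8, 2)); after release of (0, 3) the pool is (8, 5)
  run echo (needs (2, 3), free (8, 5)); after release of (1, 2) the pool is (9, 7)


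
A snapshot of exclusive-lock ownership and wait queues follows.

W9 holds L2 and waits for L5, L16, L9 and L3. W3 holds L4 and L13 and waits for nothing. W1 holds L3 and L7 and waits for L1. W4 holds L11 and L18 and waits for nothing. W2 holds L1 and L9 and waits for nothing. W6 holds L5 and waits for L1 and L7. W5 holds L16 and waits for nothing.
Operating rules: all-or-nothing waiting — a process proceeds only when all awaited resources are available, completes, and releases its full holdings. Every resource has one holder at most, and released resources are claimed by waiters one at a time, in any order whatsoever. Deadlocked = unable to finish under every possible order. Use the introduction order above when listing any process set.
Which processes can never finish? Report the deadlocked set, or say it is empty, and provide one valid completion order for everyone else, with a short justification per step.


No process is deadlocked.
Key observation: the waits form no ring: some process can always run, and its releases unblock the others one by one.
One completion order for the rest: W5, W2, W1, W4, W3, W6, W9.
Walking it through:
  W5: no waits; runs immediately, freeing L16
  W2: no waits; runs immediately, freeing L1 and L9
  W1 waits on L1 — all released -> runs and releases L3 and L7
  W4: no waits; runs immediately, freeing L11 and L18
  W3: no waits; runs immediately, freeing L4 and L13
  W6 waits on L1 and L7 — all released -> runs and releases L5
  W9 waits on L5, L16, L9 and L3 — all released -> runs and releases L2


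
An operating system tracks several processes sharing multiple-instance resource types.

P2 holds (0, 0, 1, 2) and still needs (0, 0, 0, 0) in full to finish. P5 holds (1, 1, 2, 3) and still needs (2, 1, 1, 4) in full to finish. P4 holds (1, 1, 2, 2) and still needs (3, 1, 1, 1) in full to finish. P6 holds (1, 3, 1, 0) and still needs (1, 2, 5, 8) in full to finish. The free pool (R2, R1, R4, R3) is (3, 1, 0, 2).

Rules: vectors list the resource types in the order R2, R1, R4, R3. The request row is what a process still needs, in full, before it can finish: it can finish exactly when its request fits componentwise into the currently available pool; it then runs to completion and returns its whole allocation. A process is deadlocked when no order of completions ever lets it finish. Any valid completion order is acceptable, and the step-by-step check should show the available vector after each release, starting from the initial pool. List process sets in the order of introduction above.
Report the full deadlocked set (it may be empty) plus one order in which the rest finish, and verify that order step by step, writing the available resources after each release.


Nothing here is deadlocked.
Key observation: no deadlock: P2 fits now, and the freed resources carry the rest through.
A valid finishing order for the others: P2, P5, P4, P6. Verifying each step:
  pool = (3, 1, 0, 2)
  P2: need (0, 0, 0, 0) fits (3, 1, 0, 2); releases (0, 0, 1, 2), pool now (3, 1, 1, 4)
  P5: need (2, 1, 1, 4) fits (3, 1, 1, 4); releases (1, 1, 2, 3), pool now (4, 2, 3, 7)
  P4: need (3, 1, 1, 1) fits (4, 2, 3, 7); releases (1, 1, 2, 2), pool now (5, 3, 5, 9)
  P6: need (1, 2, 5, 8) fits (5, 3, 5, 9); releases (1, 3, 1, 0), pool now (6, 6, 6, 9)


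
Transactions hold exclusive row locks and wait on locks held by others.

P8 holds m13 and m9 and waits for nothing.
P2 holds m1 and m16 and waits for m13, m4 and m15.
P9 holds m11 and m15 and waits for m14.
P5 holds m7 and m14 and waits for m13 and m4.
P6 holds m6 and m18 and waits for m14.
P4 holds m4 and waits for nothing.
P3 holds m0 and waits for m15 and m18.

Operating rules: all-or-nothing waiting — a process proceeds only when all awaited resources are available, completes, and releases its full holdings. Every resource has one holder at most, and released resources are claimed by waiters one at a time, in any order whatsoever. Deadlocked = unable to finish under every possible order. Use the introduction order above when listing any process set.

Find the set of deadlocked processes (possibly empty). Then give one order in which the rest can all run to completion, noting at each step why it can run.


No process is deadlocked.
Key observation: the wait relation is loop-free; peeling off processes with no waits unwinds the whole state.
The rest can finish in the order P8, P4, P5, P6, P9, P2, P3.
Step-by-step check:
  P8: no waits; runs immediately, freeing m13 and m9
  P4: no waits; runs immediately, freeing m4
  P5 waits on m13 and m4 — all released -> runs and releases m7 and m14
  P6 waits on m14 — all released -> runs and releases m6 and m18
  P9 waits on m14 — all released -> runs and releases m11 and m15
  P2 waits on m13, m4 and m15 — all released -> runs and releases m1 and m16
  P3 waits on m15 and m18 — all released -> runs and releases m0


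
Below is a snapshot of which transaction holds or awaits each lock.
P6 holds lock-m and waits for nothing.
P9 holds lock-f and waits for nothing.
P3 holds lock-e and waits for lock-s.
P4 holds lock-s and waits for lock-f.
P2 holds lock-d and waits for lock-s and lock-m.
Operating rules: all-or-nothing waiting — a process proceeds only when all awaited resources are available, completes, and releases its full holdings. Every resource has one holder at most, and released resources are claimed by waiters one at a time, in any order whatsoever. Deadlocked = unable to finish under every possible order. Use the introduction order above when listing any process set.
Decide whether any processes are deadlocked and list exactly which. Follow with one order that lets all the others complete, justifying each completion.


Nothing here is deadlocked.
Key observation: the waits form no ring: some process can always run, and its releases unblock the others one by one.
The rest can finish in the order P6, P9, P4, P2, P3.
Verifying each step:
  P6: no waits; runs immediately, freeing lock-m
  P9: no waits; runs immediately, freeing lock-f
  P4 waits on lock-f — all released -> runs and releases lock-s
  P2 waits on lock-s and lock-m — all released -> runs and releases lock-d
  P3 waits on lock-s — all released -> runs and releases lock-e


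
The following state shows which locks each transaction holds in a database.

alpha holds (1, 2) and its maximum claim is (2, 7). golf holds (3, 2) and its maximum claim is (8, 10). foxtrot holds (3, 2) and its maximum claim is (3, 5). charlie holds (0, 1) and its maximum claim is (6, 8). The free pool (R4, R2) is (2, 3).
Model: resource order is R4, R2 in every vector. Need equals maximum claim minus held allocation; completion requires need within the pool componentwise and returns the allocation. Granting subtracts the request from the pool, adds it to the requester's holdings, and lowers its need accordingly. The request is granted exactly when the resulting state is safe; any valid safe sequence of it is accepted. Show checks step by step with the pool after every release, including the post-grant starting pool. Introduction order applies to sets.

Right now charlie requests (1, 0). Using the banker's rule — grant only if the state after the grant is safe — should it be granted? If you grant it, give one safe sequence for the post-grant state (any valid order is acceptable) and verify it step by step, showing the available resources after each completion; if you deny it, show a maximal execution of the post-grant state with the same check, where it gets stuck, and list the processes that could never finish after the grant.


GRANT. The post-grant state is safe; one safe sequence: foxtrot, alpha, charlie, golf.
Key observation: after the grant the pool drops to (1, 3), which still lets foxtrot finish first and unwind the rest.
Verifying the post-grant state step by step:
  pool = (1, 3)
  run foxtrot (needs (0, 3), free (1, 3)); after release of (3, 2) the pool is (4, 5)
  run alpha (needs (1, 5), free (4, 5)); after release of (1, 2) the pool is (5, 7)
  run charlie (needs (5, 7), free (5, 7)); after release of (1, 1) the pool is (6, 8)
  run golf (needs (5, 8), free (6, 8)); after release of (3, 2) the pool is (9, 10)


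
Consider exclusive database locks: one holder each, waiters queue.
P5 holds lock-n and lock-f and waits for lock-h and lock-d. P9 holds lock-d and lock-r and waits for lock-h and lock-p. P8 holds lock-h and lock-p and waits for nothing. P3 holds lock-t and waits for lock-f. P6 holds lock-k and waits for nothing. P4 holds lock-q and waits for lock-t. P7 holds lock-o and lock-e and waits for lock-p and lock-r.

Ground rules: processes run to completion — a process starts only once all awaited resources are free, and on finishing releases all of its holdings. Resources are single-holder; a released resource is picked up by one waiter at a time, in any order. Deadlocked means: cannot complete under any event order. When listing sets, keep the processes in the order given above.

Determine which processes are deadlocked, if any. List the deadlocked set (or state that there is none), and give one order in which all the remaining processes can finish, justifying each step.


Nothing here is deadlocked.
Key observation: there is no circular wait here — follow any chain and it reaches a process that is free to run now.
One completion order for the rest: P8, P9, P5, P3, P4, P6, P7.
Walking it through:
  P8: no waits; runs immediately, freeing lock-h and lock-p
  P9: everything it awaited (lock-h and lock-p) is free; runs, freeing lock-d and lock-r
  P5: everything it awaited (lock-h and lock-d) is free; runs, freeing lock-n and lock-f
  P3: everything it awaited (lock-f) is free; runs, freeing lock-t
  P4: everything it awaited (lock-t) is free; runs, freeing lock-q
  P6: no waits; runs immediately, freeing lock-k
  P7: everything it awaited (lock-p and lock-r) is free; runs, freeing lock-o and lock-e


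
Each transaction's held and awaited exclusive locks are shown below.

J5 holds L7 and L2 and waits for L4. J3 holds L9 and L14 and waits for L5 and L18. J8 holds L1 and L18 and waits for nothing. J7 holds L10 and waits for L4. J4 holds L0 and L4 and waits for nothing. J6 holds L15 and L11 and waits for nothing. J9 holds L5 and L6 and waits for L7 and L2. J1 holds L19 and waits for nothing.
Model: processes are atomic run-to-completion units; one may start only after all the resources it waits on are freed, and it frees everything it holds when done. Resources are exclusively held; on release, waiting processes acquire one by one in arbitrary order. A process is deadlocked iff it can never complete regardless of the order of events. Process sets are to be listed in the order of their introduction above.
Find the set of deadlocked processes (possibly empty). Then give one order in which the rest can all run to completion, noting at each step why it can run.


No process is deadlocked.
Key observation: although several processes wait, no cycle exists — each chain bottoms out at a free runner.
One completion order for the rest: J4, J8, J1, J7, J6, J5, J9, J3.
Walking it through:
  J4: no waits; runs immediately, freeing L0 and L4
  J8: no waits; runs immediately, freeing L1 and L18
  J1: no waits; runs immediately, freeing L19
  run J7 (all its waits — L4 — are resolved); releases L10
  J6: no waits; runs immediately, freeing L15 and L11
  run J5 (all its waits — L4 — are resolved); releases L7 and L2
  run J9 (all its waits — L7 and L2 — are resolved); releases L5 and L6
  run J3 (all its waits — L5 and L18 — are resolved); releases L9 and L14


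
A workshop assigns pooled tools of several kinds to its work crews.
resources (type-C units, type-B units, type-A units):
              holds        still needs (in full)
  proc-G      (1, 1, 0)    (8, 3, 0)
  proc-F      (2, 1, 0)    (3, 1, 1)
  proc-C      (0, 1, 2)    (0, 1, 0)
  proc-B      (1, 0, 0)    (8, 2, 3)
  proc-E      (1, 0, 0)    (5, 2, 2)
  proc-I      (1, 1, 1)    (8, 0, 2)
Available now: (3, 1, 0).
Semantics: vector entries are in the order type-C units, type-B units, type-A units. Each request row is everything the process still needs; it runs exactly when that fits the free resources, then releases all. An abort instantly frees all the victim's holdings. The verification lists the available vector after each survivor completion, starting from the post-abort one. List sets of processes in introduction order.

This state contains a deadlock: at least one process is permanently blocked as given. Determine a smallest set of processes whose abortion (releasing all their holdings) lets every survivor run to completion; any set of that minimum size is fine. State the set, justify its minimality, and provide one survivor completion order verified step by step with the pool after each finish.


The answer: abort proc-B and proc-I.
Key observation: proc-G was stuck for good until proc-B and proc-I gave back (2, 1, 1); in the order shown it finishes at step 4.
Why nothing smaller works — every single abort fails: proc-G alone leaves proc-B blocked (short on type-C units and type-A units); proc-F alone leaves proc-G blocked (short on type-C units); proc-C alone leaves proc-G blocked (short on type-C units); proc-B alone leaves proc-G blocked (short on type-C units); proc-E alone leaves proc-G blocked (short on type-C units); proc-I alone leaves proc-G blocked (short on type-C units).
Survivors finish in the order: proc-C, proc-E, proc-F, proc-G. Walking it through (pool after the aborts first):
  pool = (5, 2, 1)
  proc-C: need (0, 1, 0) fits (5, 2, 1); releases (0, 1, 2), pool now (5, 3, 3)
  proc-E: need (5, 2, 2) fits (5, 3, 3); releases (1, 0, 0), pool now (6, 3, 3)
  proc-F: need (3, 1, 1) fits (6, 3, 3); releases (2, 1, 0), pool now (8, 4, 3)
  proc-G: need (8, 3, 0) fits (8, 4, 3); releases (1, 1, 0), pool now (9, 5, 3)


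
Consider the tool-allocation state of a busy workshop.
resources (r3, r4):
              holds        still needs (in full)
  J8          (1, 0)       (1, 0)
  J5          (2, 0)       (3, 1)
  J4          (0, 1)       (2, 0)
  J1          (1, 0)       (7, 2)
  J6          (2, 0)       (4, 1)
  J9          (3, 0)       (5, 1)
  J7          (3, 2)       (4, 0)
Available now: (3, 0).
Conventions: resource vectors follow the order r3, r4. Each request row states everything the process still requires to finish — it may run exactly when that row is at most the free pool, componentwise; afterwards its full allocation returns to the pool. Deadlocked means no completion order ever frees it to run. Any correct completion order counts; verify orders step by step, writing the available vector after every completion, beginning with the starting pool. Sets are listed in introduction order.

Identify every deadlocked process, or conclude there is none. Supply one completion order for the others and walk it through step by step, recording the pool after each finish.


Nothing here is deadlocked.
Key observation: J8 leads a chain of completions in which each release enables another process.
One completion order for the rest: J8, J7, J1, J9, J4, J5, J6. Check, step by step:
  pool = (3, 0)
  J8: need (1, 0) fits (3, 0); releases (1, 0), pool now (4, 0)
  J7: need (4, 0) fits (4, 0); releases (3, 2), pool now (7, 2)
  J1: need (7, 2) fits (7, 2); releases (1, 0), pool now (8, 2)
  J9: need (5, 1) fits (8, 2); releases (3, 0), pool now (11, 2)
  J4: need (2, 0) fits (11, 2); releases (0, 1), pool now (11, 3)
  J5: need (3, 1) fits (11, 3); releases (2, 0), pool now (13, 3)
  J6: need (4, 1) fits (13, 3); releases (2, 0), pool now (15, 3)
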